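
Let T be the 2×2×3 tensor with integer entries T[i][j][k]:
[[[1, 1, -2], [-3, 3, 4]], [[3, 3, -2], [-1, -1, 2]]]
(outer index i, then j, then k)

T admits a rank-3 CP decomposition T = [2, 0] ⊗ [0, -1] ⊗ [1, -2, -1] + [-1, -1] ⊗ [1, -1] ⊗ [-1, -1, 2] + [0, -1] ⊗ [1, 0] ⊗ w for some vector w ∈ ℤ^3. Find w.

Subtract the known terms from T to get the rank-1 residual R = [0, -1] ⊗ [1, 0] ⊗ w, so R[i,j,k] = a[i]·b[j]·w[k]. Pick indices with nonzero a[1]·b[0] = (-1)·(1) = -1. Only the fibre through (1,0,·) is needed: R[1,0,:] = T[1,0,:] − Σₗ aₗ[1]bₗ[0]cₗ = [3, 3, -2] − (0)·(0)·[1, -2, -1] − (-1)·(1)·[-1, -1, 2] = [2, 2, 0]. Then w[k] = R[1,0,k] / -1 for each k, giving w = [2, 2, 0] / -1 = [-2, -2, 0].

w = [-2, -2, 0]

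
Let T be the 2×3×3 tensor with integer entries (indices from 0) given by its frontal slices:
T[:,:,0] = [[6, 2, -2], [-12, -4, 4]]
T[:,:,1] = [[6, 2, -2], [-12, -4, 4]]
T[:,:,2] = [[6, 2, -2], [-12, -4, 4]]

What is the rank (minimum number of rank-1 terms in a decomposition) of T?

Lower bound: T ≠ 0 (e.g. T[0,0,0] = 6), so rank(T) ≥ 1.
Upper bound: if T = a (x) b (x) c then every fibre of T is a multiple of the corresponding factor, so read the factors off the fibres through the nonzero entry T[0,0,0] = 6.
The mode-1 fibre T[:,0,0] = [6, -12] gives a = (1, -2) (primitive direction); the mode-2 fibre T[0,:,0] = [6, 2, -2] gives b = (3, 1, -1); then c[k] = T[0,0,k] / (a[0]·b[0]) = [6, 6, 6] / 3 = (2, 2, 2).
Expanding (1, -2) (x) (3, 1, -1) (x) (2, 2, 2) reproduces all 18 entries of T, so T = (1, -2) (x) (3, 1, -1) (x) (2, 2, 2) and rank(T) ≤ 1.
These bounds meet, so rank(T) = 1.

1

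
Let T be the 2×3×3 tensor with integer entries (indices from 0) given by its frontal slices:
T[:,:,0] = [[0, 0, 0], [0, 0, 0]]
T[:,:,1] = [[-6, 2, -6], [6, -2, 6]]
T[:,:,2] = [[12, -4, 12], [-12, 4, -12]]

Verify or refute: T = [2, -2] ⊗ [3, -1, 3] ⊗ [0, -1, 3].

Reconstruct entry (0,0,2) from the claimed factors: Σₗ aₗ[0]bₗ[0]cₗ[2] = (2)·(3)·(3) = 18, but T[0,0,2] = 12. The claim is false.

No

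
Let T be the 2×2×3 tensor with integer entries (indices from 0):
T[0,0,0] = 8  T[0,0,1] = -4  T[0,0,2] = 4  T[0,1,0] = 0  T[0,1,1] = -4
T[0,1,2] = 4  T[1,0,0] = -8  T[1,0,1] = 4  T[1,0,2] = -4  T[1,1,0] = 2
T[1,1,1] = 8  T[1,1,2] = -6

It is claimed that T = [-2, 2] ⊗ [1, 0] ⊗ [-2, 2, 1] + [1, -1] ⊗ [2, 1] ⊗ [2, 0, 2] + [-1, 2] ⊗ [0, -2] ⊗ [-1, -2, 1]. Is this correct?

No

Reconstruct entry (0,0,2) from the claimed factors: Σₗ aₗ[0]bₗ[0]cₗ[2] = (-2)·(1)·(1) + (1)·(2)·(2) + (-1)·(0)·(1) = 2, but T[0,0,2] = 4. The claim is false.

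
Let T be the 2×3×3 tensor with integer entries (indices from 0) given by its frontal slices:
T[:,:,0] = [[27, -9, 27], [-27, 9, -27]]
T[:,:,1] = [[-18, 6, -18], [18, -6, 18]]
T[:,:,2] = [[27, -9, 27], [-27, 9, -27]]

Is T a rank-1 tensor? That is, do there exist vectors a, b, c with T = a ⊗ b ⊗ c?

Yes

If T = a ⊗ b ⊗ c then every fibre of T is a multiple of the corresponding factor, so read the factors off the fibres through the nonzero entry T[0,0,0] = 27.
The mode-1 fibre T[:,0,0] = [27, -27] gives a = (1, -1) (primitive direction); the mode-2 fibre T[0,:,0] = [27, -9, 27] gives b = (3, -1, 3); then c[k] = T[0,0,k] / (a[0]·b[0]) = [27, -18, 27] / 3 = (9, -6, 9).
Expanding (1, -1) ⊗ (3, -1, 3) ⊗ (9, -6, 9) reproduces all 18 entries of T, so T = (1, -1) ⊗ (3, -1, 3) ⊗ (9, -6, 9) and rank(T) ≤ 1.
Equivalently every frontal slice T[:,:,k] is c[k] times the rank-1 matrix (1, -1) ⊗ (3, -1, 3). So T has rank 1 (it is nonzero).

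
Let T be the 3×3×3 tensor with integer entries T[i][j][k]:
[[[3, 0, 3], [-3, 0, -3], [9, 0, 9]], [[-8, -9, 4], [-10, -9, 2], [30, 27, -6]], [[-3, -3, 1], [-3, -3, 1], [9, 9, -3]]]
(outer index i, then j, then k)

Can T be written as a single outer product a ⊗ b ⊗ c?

The mode-1 unfolding of T (rows indexed by i, columns by (j,k) = (0,0), (0,1), (0,2), (1,0), (1,1), (1,2), (2,0), (2,1), (2,2)) is [[3, 0, 3, -3, 0, -3, 9, 0, 9], [-8, -9, 4, -10, -9, 2, 30, 27, -6], [-3, -3, 1, -3, -3, 1, 9, 9, -3]].
There the 2×2 minor on rows i ∈ {0, 1}, columns (j,k) ∈ {(0,0), (0,1)} is det [[3, 0], [-8, -9]] = -27 ≠ 0, so this unfolding has rank ≥ 2; CP rank is at least every unfolding rank, so rank(T) ≥ 2.
In particular rank(T) ≥ 2 > 1, so T is not rank-1.

No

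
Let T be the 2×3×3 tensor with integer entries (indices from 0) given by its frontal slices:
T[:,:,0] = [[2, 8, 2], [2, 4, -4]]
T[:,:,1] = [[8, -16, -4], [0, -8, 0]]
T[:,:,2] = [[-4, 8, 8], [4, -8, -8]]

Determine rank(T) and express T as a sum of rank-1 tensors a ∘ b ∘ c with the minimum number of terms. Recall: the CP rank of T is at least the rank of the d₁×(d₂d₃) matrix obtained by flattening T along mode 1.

rank(T) = 3

Lower bound: the mode-2 unfolding of T (rows indexed by j, columns by (i,k) = (0,0), (0,1), (0,2), (1,0), (1,1), (1,2)) is [[2, 8, -4, 2, 0, 4], [8, -16, 8, 4, -8, -8], [2, -4, 8, -4, 0, -8]].
There the 3×3 minor on rows j ∈ {0, 1, 2}, columns (i,k) ∈ {(0,0), (0,1), (0,2)} is det [[2, 8, -4], [8, -16, 8], [2, -4, 8]] = -576 ≠ 0, so this unfolding has rank ≥ 3; CP rank is at least every unfolding rank, so rank(T) ≥ 3. (Unfolding ranks only ever bound the CP rank from below — rank(T) can be strictly larger than all of them — so the matching upper bound has to come from an explicit 3-term decomposition.)
Upper bound: T is a sum of 3 rank-1 terms, T = [1, -1] ∘ [1, -2, -2] ∘ [-2, 0, -4] + [1, 0] ∘ [2, -2, -1] ∘ [2, 4, 0] + [1, 1] ∘ [0, 1, 0] ∘ [8, -8, 0] (written with every a and b primitive with positive leading entry and the scale carried by c; CP decompositions are not unique, and this one is verified by expanding entrywise), so rank(T) ≤ 3.
These bounds meet, so rank(T) = 3.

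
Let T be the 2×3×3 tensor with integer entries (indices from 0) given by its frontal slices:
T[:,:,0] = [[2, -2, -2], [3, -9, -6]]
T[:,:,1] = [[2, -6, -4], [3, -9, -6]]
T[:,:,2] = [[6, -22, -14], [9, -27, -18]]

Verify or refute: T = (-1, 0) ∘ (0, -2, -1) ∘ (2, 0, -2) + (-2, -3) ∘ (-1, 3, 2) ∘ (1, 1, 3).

Reconstruct entrywise from the claimed factors. For example, T[0,2,2] = -14 and Σₗ aₗ[0]bₗ[2]cₗ[2] = (-1)·(-1)·(-2) + (-2)·(2)·(3) = -14; checking all 18 entries, every one matches. The claim holds.

Yes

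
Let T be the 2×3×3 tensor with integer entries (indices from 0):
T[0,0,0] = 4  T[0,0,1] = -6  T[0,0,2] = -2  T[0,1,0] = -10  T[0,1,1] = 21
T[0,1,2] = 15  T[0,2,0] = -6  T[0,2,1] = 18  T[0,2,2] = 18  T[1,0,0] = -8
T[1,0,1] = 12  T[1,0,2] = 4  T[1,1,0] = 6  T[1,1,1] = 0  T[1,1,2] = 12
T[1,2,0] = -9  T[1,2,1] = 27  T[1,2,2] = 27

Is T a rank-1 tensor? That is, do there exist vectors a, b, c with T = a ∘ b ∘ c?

The mode-2 unfolding of T (rows indexed by j, columns by (i,k) = (0,0), (0,1), (0,2), (1,0), (1,1), (1,2)) is [[4, -6, -2, -8, 12, 4], [-10, 21, 15, 6, 0, 12], [-6, 18, 18, -9, 27, 27]].
There the 2×2 minor on rows j ∈ {0, 1}, columns (i,k) ∈ {(0,0), (0,1)} is det [[4, -6], [-10, 21]] = 24 ≠ 0, so this unfolding has rank ≥ 2; CP rank is at least every unfolding rank, so rank(T) ≥ 2.
In particular rank(T) ≥ 2 > 1, so T is not rank-1.

No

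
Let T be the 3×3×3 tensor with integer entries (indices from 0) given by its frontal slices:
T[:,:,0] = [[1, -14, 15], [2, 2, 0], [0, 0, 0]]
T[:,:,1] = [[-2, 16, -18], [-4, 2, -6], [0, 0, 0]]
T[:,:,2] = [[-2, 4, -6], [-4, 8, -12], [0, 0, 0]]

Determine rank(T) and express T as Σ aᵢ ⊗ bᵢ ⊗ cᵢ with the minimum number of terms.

Lower bound: the mode-2 unfolding of T (rows indexed by j, columns by (i,k) = (0,0), (0,1), (0,2), (1,0), (1,1), (1,2), (2,0), (2,1), (2,2)) is [[1, -2, -2, 2, -4, -4, 0, 0, 0], [-14, 16, 4, 2, 2, 8, 0, 0, 0], [15, -18, -6, 0, -6, -12, 0, 0, 0]].
There the 2×2 minor on rows j ∈ {0, 1}, columns (i,k) ∈ {(0,0), (0,1)} is det [[1, -2], [-14, 16]] = -12 ≠ 0, so this unfolding has rank ≥ 2; CP rank is at least every unfolding rank, so rank(T) ≥ 2. (Unfolding ranks only ever bound the CP rank from below — rank(T) can be strictly larger than all of them — so the matching upper bound has to come from an explicit 2-term decomposition.)
Upper bound — finding two terms. Write S_k = T[:,:,k] for the frontal slices: S₀ = [[1, -14, 15], [2, 2, 0], [0, 0, 0]], S₁ = [[-2, 16, -18], [-4, 2, -6], [0, 0, 0]], S₂ = [[-2, 4, -6], [-4, 8, -12], [0, 0, 0]].
If T = a₁ ⊗ b₁ ⊗ c₁ + a₂ ⊗ b₂ ⊗ c₂ then each S_k = c₁[k]·a₁b₁ᵀ + c₂[k]·a₂b₂ᵀ. S₀ and S₁ are linearly independent, so a₁b₁ᵀ and a₂b₂ᵀ must span the same plane of matrices: they are the rank-1 matrices of the form x·S₀ + y·S₁.
The 2×2 minor of x·S₀ + y·S₁ on rows {0,1}, columns {0,1} is 30·x² − 90·xy + 60·y² = 30·(x − 2·y)(x − y), vanishing at (x:y) = (2:1) and (1:1).
M₁ = 2·S₀ + S₁ = [[0, -12, 12], [0, 6, -6], [0, 0, 0]] = (-6)·(2, -1, 0)(0, 1, -1)ᵀ and M₂ = S₀ + S₁ = [[-1, 2, -3], [-2, 4, -6], [0, 0, 0]] = −(1, 2, 0)(1, -2, 3)ᵀ, so take a₁ = (2, -1, 0), b₁ = (0, 1, -1), a₂ = (1, 2, 0), b₂ = (1, -2, 3).
Each slice is an integer combination of E₁ = a₁b₁ᵀ and E₂ = a₂b₂ᵀ: S₀ = −6·E₁ + E₂, S₁ = 6·E₁ − 2·E₂, S₂ = −2·E₂; reading off coefficients, c₁ = (-6, 6, 0) and c₂ = (1, -2, -2).
Hence T = (2, -1, 0) ⊗ (0, 1, -1) ⊗ (-6, 6, 0) + (1, 2, 0) ⊗ (1, -2, 3) ⊗ (1, -2, -2), so rank(T) ≤ 2.
These bounds meet, so rank(T) = 2.
Check entry T[0,2,0] = 15: (2)·(-1)·(-6) + (1)·(3)·(1) = 15.

rank(T) = 2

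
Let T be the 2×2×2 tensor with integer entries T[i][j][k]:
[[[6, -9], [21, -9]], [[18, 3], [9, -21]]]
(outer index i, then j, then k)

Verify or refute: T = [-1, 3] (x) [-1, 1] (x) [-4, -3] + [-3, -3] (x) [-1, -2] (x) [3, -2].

No

Reconstruct entry (0,0,0) from the claimed factors: Σₗ aₗ[0]bₗ[0]cₗ[0] = (-1)·(-1)·(-4) + (-3)·(-1)·(3) = 5, but T[0,0,0] = 6. The claim is false.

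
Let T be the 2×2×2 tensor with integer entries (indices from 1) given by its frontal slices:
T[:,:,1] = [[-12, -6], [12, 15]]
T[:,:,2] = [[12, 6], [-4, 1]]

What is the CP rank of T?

2

Lower bound: in the mode-1 unfolding of T (rows indexed by i, columns by (j,k)) the 2×2 minor on rows i ∈ {1, 2}, columns (j,k) ∈ {(1,1), (1,2)} is det [[-12, 12], [12, -4]] = -96 ≠ 0, so that unfolding has rank ≥ 2 and hence rank(T) ≥ 2 (CP rank is at least every unfolding rank, though it can be larger).
Upper bound: with S_k = T[:,:,k], the two rank-1 terms a₁b₁ᵀ, a₂b₂ᵀ are the rank-1 members of the pencil x·S₁ + y·S₂.
det(x·S₁ + y·S₂) is −108·x² + 72·xy + 36·y² = (-36)·(x − y)(3·x + y), vanishing at (x:y) = (1:1) and (1:-3).
M₁ = S₁ + S₂ = [[0, 0], [8, 16]] = 8·[0, 1][1, 2]ᵀ and M₂ = S₁ − 3·S₂ = [[-48, -24], [24, 12]] = (-12)·[2, -1][2, 1]ᵀ, so take a₁ = [0, 1], b₁ = [1, 2], a₂ = [2, -1], b₂ = [2, 1].
Each slice is an integer combination of E₁ = a₁b₁ᵀ and E₂ = a₂b₂ᵀ: S₁ = 6·E₁ − 3·E₂, S₂ = 2·E₁ + 3·E₂; reading off coefficients, c₁ = [6, 2] and c₂ = [-3, 3].
Hence T = [0, 1] (x) [1, 2] (x) [6, 2] + [2, -1] (x) [2, 1] (x) [-3, 3], so rank(T) ≤ 2.
These bounds meet, so rank(T) = 2.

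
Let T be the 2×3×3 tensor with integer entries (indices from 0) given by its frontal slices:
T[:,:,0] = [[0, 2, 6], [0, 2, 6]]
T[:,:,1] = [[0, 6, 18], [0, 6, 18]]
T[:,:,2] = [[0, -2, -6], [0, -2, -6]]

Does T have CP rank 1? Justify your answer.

Yes

If T = a (x) b (x) c then every fibre of T is a multiple of the corresponding factor, so read the factors off the fibres through the nonzero entry T[0,1,0] = 2.
The mode-1 fibre T[:,1,0] = [2, 2] gives a = [1, 1] (primitive direction); the mode-2 fibre T[0,:,0] = [0, 2, 6] gives b = [0, 1, 3]; then c[k] = T[0,1,k] / (a[0]·b[1]) = [2, 6, -2] / 1 = [2, 6, -2].
Expanding [1, 1] (x) [0, 1, 3] (x) [2, 6, -2] reproduces all 18 entries of T, so T = [1, 1] (x) [0, 1, 3] (x) [2, 6, -2] and rank(T) ≤ 1.
Equivalently every frontal slice T[:,:,k] is c[k] times the rank-1 matrix [1, 1] (x) [0, 1, 3]. So T has rank 1 (it is nonzero).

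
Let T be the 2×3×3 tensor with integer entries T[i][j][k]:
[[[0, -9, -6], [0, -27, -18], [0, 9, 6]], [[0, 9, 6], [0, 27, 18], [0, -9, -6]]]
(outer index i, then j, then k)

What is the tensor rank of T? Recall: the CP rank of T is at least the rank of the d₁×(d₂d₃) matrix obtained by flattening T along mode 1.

1

Lower bound: T ≠ 0 (e.g. T[0,0,1] = -9), so rank(T) ≥ 1.
Upper bound: if T = a ∘ b ∘ c then every fibre of T is a multiple of the corresponding factor, so read the factors off the fibres through the nonzero entry T[0,0,1] = -9.
The mode-1 fibre T[:,0,1] = [-9, 9] gives a = [1, -1] (primitive direction); the mode-2 fibre T[0,:,1] = [-9, -27, 9] gives b = [1, 3, -1]; then c[k] = T[0,0,k] / (a[0]·b[0]) = [0, -9, -6] / 1 = [0, -9, -6].
Expanding [1, -1] ∘ [1, 3, -1] ∘ [0, -9, -6] reproduces all 18 entries of T, so T = [1, -1] ∘ [1, 3, -1] ∘ [0, -9, -6] and rank(T) ≤ 1.
These bounds meet, so rank(T) = 1.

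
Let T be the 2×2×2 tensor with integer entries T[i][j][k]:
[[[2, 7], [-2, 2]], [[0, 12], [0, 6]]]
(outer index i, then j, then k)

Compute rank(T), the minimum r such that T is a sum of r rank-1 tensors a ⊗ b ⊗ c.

2

Lower bound: the mode-2 unfolding of T (rows indexed by j, columns by (i,k) = (0,0), (0,1), (1,0), (1,1)) is [[2, 7, 0, 12], [-2, 2, 0, 6]].
There the 2×2 minor on rows j ∈ {0, 1}, columns (i,k) ∈ {(0,0), (0,1)} is det [[2, 7], [-2, 2]] = 18 ≠ 0, so this unfolding has rank ≥ 2; CP rank is at least every unfolding rank, so rank(T) ≥ 2. (Flattening ranks never certify an upper bound on CP rank; for that we must actually write T with 2 rank-1 terms.)
Upper bound — finding two terms. Write S_k = T[:,:,k] for the frontal slices: S₀ = [[2, -2], [0, 0]], S₁ = [[7, 2], [12, 6]].
If T = a₁ ⊗ b₁ ⊗ c₁ + a₂ ⊗ b₂ ⊗ c₂ then each S_k = c₁[k]·a₁b₁ᵀ + c₂[k]·a₂b₂ᵀ. S₀ and S₁ are linearly independent, so a₁b₁ᵀ and a₂b₂ᵀ must span the same plane of matrices: they are the rank-1 matrices of the form x·S₀ + y·S₁.
det(x·S₀ + y·S₁) is 36·xy + 18·y² = 18·(y)(2·x + y), vanishing at (x:y) = (1:0) and (1:-2).
M₁ = S₀ = [[2, -2], [0, 0]] = 2·[1, 0][1, -1]ᵀ and M₂ = S₀ − 2·S₁ = [[-12, -6], [-24, -12]] = (-6)·[1, 2][2, 1]ᵀ, so take a₁ = [1, 0], b₁ = [1, -1], a₂ = [1, 2], b₂ = [2, 1].
Each slice is an integer combination of E₁ = a₁b₁ᵀ and E₂ = a₂b₂ᵀ: S₀ = 2·E₁, S₁ = E₁ + 3·E₂; reading off coefficients, c₁ = [2, 1] and c₂ = [0, 3].
Hence T = [1, 0] ⊗ [1, -1] ⊗ [2, 1] + [1, 2] ⊗ [2, 1] ⊗ [0, 3], so rank(T) ≤ 2.
These bounds meet, so rank(T) = 2.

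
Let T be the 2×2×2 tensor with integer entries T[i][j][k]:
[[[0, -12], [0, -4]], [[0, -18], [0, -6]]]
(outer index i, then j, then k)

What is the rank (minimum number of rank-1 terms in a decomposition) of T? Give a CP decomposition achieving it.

rank(T) = 1

Lower bound: T ≠ 0 (e.g. T[0,0,1] = -12), so rank(T) ≥ 1.
Upper bound: if T = a ⊗ b ⊗ c then every fibre of T is a multiple of the corresponding factor, so read the factors off the fibres through the nonzero entry T[0,0,1] = -12.
The mode-1 fibre T[:,0,1] = [-12, -18] gives a = [2, 3] (primitive direction); the mode-2 fibre T[0,:,1] = [-12, -4] gives b = [3, 1]; then c[k] = T[0,0,k] / (a[0]·b[0]) = [0, -12] / 6 = [0, -2].
Expanding [2, 3] ⊗ [3, 1] ⊗ [0, -2] reproduces all 8 entries of T, so T = [2, 3] ⊗ [3, 1] ⊗ [0, -2] and rank(T) ≤ 1.
These bounds meet, so rank(T) = 1.
Check entry T[1,0,1] = -18: (3)·(3)·(-2) = -18.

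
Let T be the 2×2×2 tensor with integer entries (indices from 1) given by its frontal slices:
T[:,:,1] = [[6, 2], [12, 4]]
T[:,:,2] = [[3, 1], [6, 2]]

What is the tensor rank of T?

1

Lower bound: T ≠ 0 (e.g. T[1,1,1] = 6), so rank(T) ≥ 1.
Upper bound: the mode-1 fibre T[:,1,1] = [6, 12] gives a = [1, 2] (primitive direction); the mode-2 fibre T[1,:,1] = [6, 2] gives b = [3, 1]; then c[k] = T[1,1,k] / (a[1]·b[1]) = [6, 3] / 3 = [2, 1].
Expanding [1, 2] (x) [3, 1] (x) [2, 1] reproduces all 8 entries of T, so T = [1, 2] (x) [3, 1] (x) [2, 1] and rank(T) ≤ 1.
These bounds meet, so rank(T) = 1.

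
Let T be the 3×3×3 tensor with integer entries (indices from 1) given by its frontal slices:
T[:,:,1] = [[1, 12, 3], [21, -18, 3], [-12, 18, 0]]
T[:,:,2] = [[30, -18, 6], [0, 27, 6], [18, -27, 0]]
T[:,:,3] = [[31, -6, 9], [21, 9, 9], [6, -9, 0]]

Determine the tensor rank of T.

2

Lower bound: the mode-1 unfolding of T (rows indexed by i, columns by (j,k) = (1,1), (1,2), (1,3), (2,1), (2,2), (2,3), (3,1), (3,2), (3,3)) is [[1, 30, 31, 12, -18, -6, 3, 6, 9], [21, 0, 21, -18, 27, 9, 3, 6, 9], [-12, 18, 6, 18, -27, -9, 0, 0, 0]].
There the 2×2 minor on rows i ∈ {1, 2}, columns (j,k) ∈ {(1,1), (1,2)} is det [[1, 30], [21, 0]] = -630 ≠ 0, so this unfolding has rank ≥ 2; CP rank is at least every unfolding rank, so rank(T) ≥ 2. (Flattening ranks never certify an upper bound on CP rank; for that we must actually write T with 2 rank-1 terms.)
Upper bound — finding two terms. Write S_k = T[:,:,k] for the frontal slices: S₁ = [[1, 12, 3], [21, -18, 3], [-12, 18, 0]], S₂ = [[30, -18, 6], [0, 27, 6], [18, -27, 0]], S₃ = [[31, -6, 9], [21, 9, 9], [6, -9, 0]].
If T = a₁ (x) b₁ (x) c₁ + a₂ (x) b₂ (x) c₂ then each S_k = c₁[k]·a₁b₁ᵀ + c₂[k]·a₂b₂ᵀ. S₁ and S₂ are linearly independent, so a₁b₁ᵀ and a₂b₂ᵀ must span the same plane of matrices: they are the rank-1 matrices of the form x·S₁ + y·S₂.
The 2×2 minor of x·S₁ + y·S₂ on rows {1,2}, columns {1,2} is −270·x² − 135·xy + 810·y² = (-135)·(2·x − 3·y)(x + 2·y), vanishing at (x:y) = (3:2) and (2:-1).
M₁ = 3·S₁ + 2·S₂ = [[63, 0, 21], [63, 0, 21], [0, 0, 0]] = 21·(1, 1, 0)(3, 0, 1)ᵀ and M₂ = 2·S₁ − S₂ = [[-28, 42, 0], [42, -63, 0], [-42, 63, 0]] = (-7)·(2, -3, 3)(2, -3, 0)ᵀ, so take a₁ = (1, 1, 0), b₁ = (3, 0, 1), a₂ = (2, -3, 3), b₂ = (2, -3, 0).
Each slice is an integer combination of E₁ = a₁b₁ᵀ and E₂ = a₂b₂ᵀ: S₁ = 3·E₁ − 2·E₂, S₂ = 6·E₁ + 3·E₂, S₃ = 9·E₁ + E₂; reading off coefficients, c₁ = (3, 6, 9) and c₂ = (-2, 3, 1).
Hence T = (1, 1, 0) (x) (3, 0, 1) (x) (3, 6, 9) + (2, -3, 3) (x) (2, -3, 0) (x) (-2, 3, 1), so rank(T) ≤ 2.
These bounds meet, so rank(T) = 2.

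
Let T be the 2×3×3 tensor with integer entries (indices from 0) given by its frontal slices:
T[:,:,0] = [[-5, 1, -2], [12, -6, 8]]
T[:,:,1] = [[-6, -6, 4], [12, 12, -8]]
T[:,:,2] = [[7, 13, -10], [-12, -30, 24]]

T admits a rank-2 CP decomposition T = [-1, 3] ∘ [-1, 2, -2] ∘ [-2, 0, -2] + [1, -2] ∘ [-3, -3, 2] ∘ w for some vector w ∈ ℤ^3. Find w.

Subtract the known terms from T to get the rank-1 residual R = [1, -2] ∘ [-3, -3, 2] ∘ w, so R[i,j,k] = a[i]·b[j]·w[k]. Pick indices with nonzero a[0]·b[0] = (1)·(-3) = -3. Only the fibre through (0,0,·) is needed: R[0,0,:] = T[0,0,:] − Σₗ aₗ[0]bₗ[0]cₗ = [-5, -6, 7] − (-1)·(-1)·[-2, 0, -2] = [-3, -6, 9]. Then w[k] = R[0,0,k] / -3 for each k, giving w = [-3, -6, 9] / -3 = [1, 2, -3].

w = [1, 2, -3]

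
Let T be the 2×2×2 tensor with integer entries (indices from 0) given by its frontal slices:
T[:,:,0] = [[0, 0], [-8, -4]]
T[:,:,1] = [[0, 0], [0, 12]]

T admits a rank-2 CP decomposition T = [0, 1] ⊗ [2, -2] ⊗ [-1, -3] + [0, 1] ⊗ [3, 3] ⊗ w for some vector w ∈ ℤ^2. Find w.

w = [-2, 2]

Subtract the known terms from T to get the rank-1 residual R = [0, 1] ⊗ [3, 3] ⊗ w, so R[i,j,k] = a[i]·b[j]·w[k]. Pick indices with nonzero a[1]·b[0] = (1)·(3) = 3. Only the fibre through (1,0,·) is needed: R[1,0,:] = T[1,0,:] − Σₗ aₗ[1]bₗ[0]cₗ = [-8, 0] − (1)·(2)·[-1, -3] = [-6, 6]. Then w[k] = R[1,0,k] / 3 for each k, giving w = [-6, 6] / 3 = [-2, 2].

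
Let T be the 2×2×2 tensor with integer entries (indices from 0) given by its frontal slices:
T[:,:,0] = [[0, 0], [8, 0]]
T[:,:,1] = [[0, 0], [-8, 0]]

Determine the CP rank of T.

1

Lower bound: T ≠ 0 (e.g. T[1,0,0] = 8), so rank(T) ≥ 1.
Upper bound: the mode-1 fibre T[:,0,0] = [0, 8] gives a = [0, 1] (primitive direction); the mode-2 fibre T[1,:,0] = [8, 0] gives b = [1, 0]; then c[k] = T[1,0,k] / (a[1]·b[0]) = [8, -8] / 1 = [8, -8].
Expanding [0, 1] (x) [1, 0] (x) [8, -8] reproduces all 8 entries of T, so T = [0, 1] (x) [1, 0] (x) [8, -8] and rank(T) ≤ 1.
These bounds meet, so rank(T) = 1.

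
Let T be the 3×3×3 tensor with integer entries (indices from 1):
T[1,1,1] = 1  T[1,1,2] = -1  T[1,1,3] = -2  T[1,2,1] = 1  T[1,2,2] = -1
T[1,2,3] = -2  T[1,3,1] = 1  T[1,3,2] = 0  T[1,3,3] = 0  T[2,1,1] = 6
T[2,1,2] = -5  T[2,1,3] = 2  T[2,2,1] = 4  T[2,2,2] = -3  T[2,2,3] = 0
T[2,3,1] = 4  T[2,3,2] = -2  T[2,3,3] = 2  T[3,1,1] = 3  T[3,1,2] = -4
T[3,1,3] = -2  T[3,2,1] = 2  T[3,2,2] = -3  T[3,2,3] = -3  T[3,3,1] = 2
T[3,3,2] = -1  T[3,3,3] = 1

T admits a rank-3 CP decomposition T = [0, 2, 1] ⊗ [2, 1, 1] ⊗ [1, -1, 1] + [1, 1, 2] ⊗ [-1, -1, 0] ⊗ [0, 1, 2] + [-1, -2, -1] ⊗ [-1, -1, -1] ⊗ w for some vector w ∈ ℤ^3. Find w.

Subtract the known terms from T to get the rank-1 residual R = [-1, -2, -1] ⊗ [-1, -1, -1] ⊗ w, so R[i,j,k] = a[i]·b[j]·w[k]. Pick indices with nonzero a[1]·b[1] = (-1)·(-1) = 1. Only the fibre through (1,1,·) is needed: R[1,1,:] = T[1,1,:] − Σₗ aₗ[1]bₗ[1]cₗ = [1, -1, -2] − (0)·(2)·[1, -1, 1] − (1)·(-1)·[0, 1, 2] = [1, 0, 0]. Then w[k] = R[1,1,k] / 1 for each k, giving w = [1, 0, 0] / 1 = [1, 0, 0].

w = [1, 0, 0]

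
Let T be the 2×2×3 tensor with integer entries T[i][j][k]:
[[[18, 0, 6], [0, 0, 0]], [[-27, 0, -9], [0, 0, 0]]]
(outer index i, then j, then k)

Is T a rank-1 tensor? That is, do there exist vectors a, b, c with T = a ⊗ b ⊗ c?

If T = a ⊗ b ⊗ c then every fibre of T is a multiple of the corresponding factor, so read the factors off the fibres through the nonzero entry T[0,0,0] = 18.
The mode-1 fibre T[:,0,0] = [18, -27] gives a = (2, -3) (primitive direction); the mode-2 fibre T[0,:,0] = [18, 0] gives b = (1, 0); then c[k] = T[0,0,k] / (a[0]·b[0]) = [18, 0, 6] / 2 = (9, 0, 3).
Expanding (2, -3) ⊗ (1, 0) ⊗ (9, 0, 3) reproduces all 12 entries of T, so T = (2, -3) ⊗ (1, 0) ⊗ (9, 0, 3) and rank(T) ≤ 1.
Equivalently every frontal slice T[:,:,k] is c[k] times the rank-1 matrix (2, -3) ⊗ (1, 0). So T has rank 1 (it is nonzero).

Yes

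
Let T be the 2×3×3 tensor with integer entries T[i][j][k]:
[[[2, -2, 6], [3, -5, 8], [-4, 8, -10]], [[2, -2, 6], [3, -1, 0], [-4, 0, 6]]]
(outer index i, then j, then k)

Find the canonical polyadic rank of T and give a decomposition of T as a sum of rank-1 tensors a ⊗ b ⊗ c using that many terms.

Lower bound: the mode-3 unfolding of T (rows indexed by k, columns by (i,j) = (0,0), (0,1), (0,2), (1,0), (1,1), (1,2)) is [[2, 3, -4, 2, 3, -4], [-2, -5, 8, -2, -1, 0], [6, 8, -10, 6, 0, 6]].
There the 3×3 minor on rows k ∈ {0, 1, 2}, columns (i,j) ∈ {(0,0), (0,1), (1,1)} is det [[2, 3, 3], [-2, -5, -1], [6, 8, 0]] = 40 ≠ 0, so this unfolding has rank ≥ 3; CP rank is at least every unfolding rank, so rank(T) ≥ 3. (This is only a lower bound: in general the CP rank may exceed every unfolding rank, so we still need to exhibit 3 rank-1 terms summing to T.)
Upper bound: T is a sum of 3 rank-1 terms, T = (1, -1) ⊗ (0, 1, -2) ⊗ (0, -2, 4) + (1, 1) ⊗ (1, 1, -1) ⊗ (4, -4, 2) + (1, 1) ⊗ (2, 1, 0) ⊗ (-1, 1, 2) (written with every a and b primitive with positive leading entry and the scale carried by c; CP decompositions are not unique, and this one is verified by expanding entrywise), so rank(T) ≤ 3.
These bounds meet, so rank(T) = 3.

rank(T) = 3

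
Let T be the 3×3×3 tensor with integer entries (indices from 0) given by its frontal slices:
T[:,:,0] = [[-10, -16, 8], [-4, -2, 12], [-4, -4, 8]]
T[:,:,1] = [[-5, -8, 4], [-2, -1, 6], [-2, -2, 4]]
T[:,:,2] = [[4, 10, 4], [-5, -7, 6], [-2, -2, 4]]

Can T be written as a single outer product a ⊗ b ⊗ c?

The mode-3 unfolding of T (rows indexed by k, columns by (i,j) = (0,0), (0,1), (0,2), (1,0), (1,1), (1,2), (2,0), (2,1), (2,2)) is [[-10, -16, 8, -4, -2, 12, -4, -4, 8], [-5, -8, 4, -2, -1, 6, -2, -2, 4], [4, 10, 4, -5, -7, 6, -2, -2, 4]].
There the 2×2 minor on rows k ∈ {0, 2}, columns (i,j) ∈ {(0,0), (0,1)} is det [[-10, -16], [4, 10]] = -36 ≠ 0, so this unfolding has rank ≥ 2; CP rank is at least every unfolding rank, so rank(T) ≥ 2.
In particular rank(T) ≥ 2 > 1, so T is not rank-1.

No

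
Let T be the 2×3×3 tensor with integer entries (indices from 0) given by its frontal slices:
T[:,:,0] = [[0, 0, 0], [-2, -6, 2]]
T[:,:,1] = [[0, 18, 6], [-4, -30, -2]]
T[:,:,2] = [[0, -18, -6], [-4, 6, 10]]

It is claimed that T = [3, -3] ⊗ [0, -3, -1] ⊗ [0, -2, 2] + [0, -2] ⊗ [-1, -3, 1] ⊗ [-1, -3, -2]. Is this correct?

No

Reconstruct entry (1,0,1) from the claimed factors: Σₗ aₗ[1]bₗ[0]cₗ[1] = (-3)·(0)·(-2) + (-2)·(-1)·(-3) = -6, but T[1,0,1] = -4. The claim is false.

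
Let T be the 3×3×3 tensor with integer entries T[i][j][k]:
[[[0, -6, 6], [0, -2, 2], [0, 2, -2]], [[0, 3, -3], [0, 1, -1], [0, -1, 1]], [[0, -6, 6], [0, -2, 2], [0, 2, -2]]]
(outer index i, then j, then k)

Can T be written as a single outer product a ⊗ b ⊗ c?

Yes

If T = a ⊗ b ⊗ c then every fibre of T is a multiple of the corresponding factor, so read the factors off the fibres through the nonzero entry T[0,0,1] = -6.
The mode-1 fibre T[:,0,1] = [-6, 3, -6] gives a = [2, -1, 2] (primitive direction); the mode-2 fibre T[0,:,1] = [-6, -2, 2] gives b = [3, 1, -1]; then c[k] = T[0,0,k] / (a[0]·b[0]) = [0, -6, 6] / 6 = [0, -1, 1].
Expanding [2, -1, 2] ⊗ [3, 1, -1] ⊗ [0, -1, 1] reproduces all 27 entries of T, so T = [2, -1, 2] ⊗ [3, 1, -1] ⊗ [0, -1, 1] and rank(T) ≤ 1.
Equivalently every frontal slice T[:,:,k] is c[k] times the rank-1 matrix [2, -1, 2] ⊗ [3, 1, -1]. So T has rank 1 (it is nonzero).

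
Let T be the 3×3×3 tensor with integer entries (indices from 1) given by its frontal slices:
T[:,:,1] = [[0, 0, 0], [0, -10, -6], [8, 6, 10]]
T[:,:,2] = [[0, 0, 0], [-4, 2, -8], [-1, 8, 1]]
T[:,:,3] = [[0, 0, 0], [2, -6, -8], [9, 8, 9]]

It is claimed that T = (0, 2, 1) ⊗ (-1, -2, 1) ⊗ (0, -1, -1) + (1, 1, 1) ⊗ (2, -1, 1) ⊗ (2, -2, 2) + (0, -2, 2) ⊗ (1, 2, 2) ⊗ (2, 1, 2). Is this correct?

No

Reconstruct entry (1,1,1) from the claimed factors: Σₗ aₗ[1]bₗ[1]cₗ[1] = (0)·(-1)·(0) + (1)·(2)·(2) + (0)·(1)·(2) = 4, but T[1,1,1] = 0. The claim is false.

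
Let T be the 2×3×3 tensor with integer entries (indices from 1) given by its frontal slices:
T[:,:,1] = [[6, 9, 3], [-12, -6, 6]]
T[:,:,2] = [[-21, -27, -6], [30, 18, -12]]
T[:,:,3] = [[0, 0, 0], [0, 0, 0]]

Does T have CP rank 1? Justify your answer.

No

The mode-2 unfolding of T (rows indexed by j, columns by (i,k) = (1,1), (1,2), (1,3), (2,1), (2,2), (2,3)) is [[6, -21, 0, -12, 30, 0], [9, -27, 0, -6, 18, 0], [3, -6, 0, 6, -12, 0]].
There the 2×2 minor on rows j ∈ {1, 2}, columns (i,k) ∈ {(1,1), (1,2)} is det [[6, -21], [9, -27]] = 27 ≠ 0, so this unfolding has rank ≥ 2; CP rank is at least every unfolding rank, so rank(T) ≥ 2.
In particular rank(T) ≥ 2 > 1, so T is not rank-1.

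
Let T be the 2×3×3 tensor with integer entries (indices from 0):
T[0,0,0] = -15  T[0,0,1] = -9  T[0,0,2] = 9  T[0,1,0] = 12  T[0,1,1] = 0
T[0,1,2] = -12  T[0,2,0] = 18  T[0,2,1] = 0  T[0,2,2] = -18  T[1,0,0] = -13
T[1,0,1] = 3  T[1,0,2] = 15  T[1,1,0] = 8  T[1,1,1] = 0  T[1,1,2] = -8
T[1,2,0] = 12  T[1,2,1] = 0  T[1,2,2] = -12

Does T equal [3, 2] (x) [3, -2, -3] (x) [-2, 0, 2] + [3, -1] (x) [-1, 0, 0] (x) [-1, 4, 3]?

No

Reconstruct entry (0,0,1) from the claimed factors: Σₗ aₗ[0]bₗ[0]cₗ[1] = (3)·(3)·(0) + (3)·(-1)·(4) = -12, but T[0,0,1] = -9. The claim is false.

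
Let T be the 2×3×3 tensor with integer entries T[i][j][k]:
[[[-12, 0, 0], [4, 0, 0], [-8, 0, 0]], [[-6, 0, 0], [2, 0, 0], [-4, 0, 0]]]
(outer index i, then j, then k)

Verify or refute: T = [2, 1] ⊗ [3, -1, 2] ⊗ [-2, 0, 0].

Yes

Reconstruct entrywise from the claimed factors. For example, T[0,2,1] = 0 and Σₗ aₗ[0]bₗ[2]cₗ[1] = (2)·(2)·(0) = 0; checking all 18 entries, every one matches. The claim holds.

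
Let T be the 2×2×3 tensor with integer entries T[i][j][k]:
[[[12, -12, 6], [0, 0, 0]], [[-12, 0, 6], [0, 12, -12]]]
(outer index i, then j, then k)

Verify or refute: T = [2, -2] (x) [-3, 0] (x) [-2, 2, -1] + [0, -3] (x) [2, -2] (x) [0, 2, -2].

Reconstruct entrywise from the claimed factors. For example, T[1,0,0] = -12 and Σₗ aₗ[1]bₗ[0]cₗ[0] = (-2)·(-3)·(-2) + (-3)·(2)·(0) = -12; checking all 12 entries, every one matches. The claim holds.

Yes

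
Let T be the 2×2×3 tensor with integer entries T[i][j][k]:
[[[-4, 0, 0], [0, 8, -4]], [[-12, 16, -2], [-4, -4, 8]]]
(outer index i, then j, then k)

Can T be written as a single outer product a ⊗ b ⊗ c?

The mode-3 unfolding of T (rows indexed by k, columns by (i,j) = (0,0), (0,1), (1,0), (1,1)) is [[-4, 0, -12, -4], [0, 8, 16, -4], [0, -4, -2, 8]].
There the 3×3 minor on rows k ∈ {0, 1, 2}, columns (i,j) ∈ {(0,0), (0,1), (1,0)} is det [[-4, 0, -12], [0, 8, 16], [0, -4, -2]] = -192 ≠ 0, so this unfolding has rank ≥ 3; CP rank is at least every unfolding rank, so rank(T) ≥ 3.
In particular rank(T) ≥ 3 > 1, so T is not rank-1.

No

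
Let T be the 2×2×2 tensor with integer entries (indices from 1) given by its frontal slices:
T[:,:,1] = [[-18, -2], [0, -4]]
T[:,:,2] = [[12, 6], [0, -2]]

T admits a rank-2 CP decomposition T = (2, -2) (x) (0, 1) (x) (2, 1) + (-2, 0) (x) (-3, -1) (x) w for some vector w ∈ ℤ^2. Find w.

w = (-3, 2)

Subtract the known terms from T to get the rank-1 residual R = (-2, 0) (x) (-3, -1) (x) w, so R[i,j,k] = a[i]·b[j]·w[k]. Pick indices with nonzero a[1]·b[1] = (-2)·(-3) = 6. Only the fibre through (1,1,·) is needed: R[1,1,:] = T[1,1,:] − Σₗ aₗ[1]bₗ[1]cₗ = [-18, 12] − (2)·(0)·(2, 1) = [-18, 12]. Then w[k] = R[1,1,k] / 6 for each k, giving w = [-18, 12] / 6 = (-3, 2).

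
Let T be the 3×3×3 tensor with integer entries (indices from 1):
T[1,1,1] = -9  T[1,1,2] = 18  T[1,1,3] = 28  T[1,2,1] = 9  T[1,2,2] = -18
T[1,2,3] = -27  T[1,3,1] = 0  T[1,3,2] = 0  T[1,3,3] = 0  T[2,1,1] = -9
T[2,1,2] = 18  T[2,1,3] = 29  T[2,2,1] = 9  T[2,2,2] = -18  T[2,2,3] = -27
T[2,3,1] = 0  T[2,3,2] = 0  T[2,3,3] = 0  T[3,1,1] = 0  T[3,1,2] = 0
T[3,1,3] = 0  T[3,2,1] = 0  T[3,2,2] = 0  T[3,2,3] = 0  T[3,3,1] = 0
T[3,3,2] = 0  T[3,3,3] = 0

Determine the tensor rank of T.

Lower bound: the mode-1 unfolding of T (rows indexed by i, columns by (j,k) = (1,1), (1,2), (1,3), (2,1), (2,2), (2,3), (3,1), (3,2), (3,3)) is [[-9, 18, 28, 9, -18, -27, 0, 0, 0], [-9, 18, 29, 9, -18, -27, 0, 0, 0], [0, 0, 0, 0, 0, 0, 0, 0, 0]].
There the 2×2 minor on rows i ∈ {1, 2}, columns (j,k) ∈ {(1,1), (1,3)} is det [[-9, 28], [-9, 29]] = -9 ≠ 0, so this unfolding has rank ≥ 2; CP rank is at least every unfolding rank, so rank(T) ≥ 2. (Unfolding ranks only ever bound the CP rank from below — rank(T) can be strictly larger than all of them — so the matching upper bound has to come from an explicit 2-term decomposition.)
Upper bound — finding two terms. Write S_k = T[:,:,k] for the frontal slices: S₁ = [[-9, 9, 0], [-9, 9, 0], [0, 0, 0]], S₂ = [[18, -18, 0], [18, -18, 0], [0, 0, 0]], S₃ = [[28, -27, 0], [29, -27, 0], [0, 0, 0]].
If T = a₁ ⊗ b₁ ⊗ c₁ + a₂ ⊗ b₂ ⊗ c₂ then each S_k = c₁[k]·a₁b₁ᵀ + c₂[k]·a₂b₂ᵀ. S₁ and S₃ are linearly independent, so a₁b₁ᵀ and a₂b₂ᵀ must span the same plane of matrices: they are the rank-1 matrices of the form x·S₁ + y·S₃.
The 2×2 minor of x·S₁ + y·S₃ on rows {1,2}, columns {1,2} is −9·xy + 27·y² = (-9)·(x − 3·y)(y), vanishing at (x:y) = (3:1) and (1:0).
M₁ = 3·S₁ + S₃ = [[1, 0, 0], [2, 0, 0], [0, 0, 0]] = [1, 2, 0][1, 0, 0]ᵀ and M₂ = S₁ = [[-9, 9, 0], [-9, 9, 0], [0, 0, 0]] = (-9)·[1, 1, 0][1, -1, 0]ᵀ, so take a₁ = [1, 2, 0], b₁ = [1, 0, 0], a₂ = [1, 1, 0], b₂ = [1, -1, 0].
Each slice is an integer combination of E₁ = a₁b₁ᵀ and E₂ = a₂b₂ᵀ: S₁ = −9·E₂, S₂ = 18·E₂, S₃ = E₁ + 27·E₂; reading off coefficients, c₁ = [0, 0, 1] and c₂ = [-9, 18, 27].
Hence T = [1, 2, 0] ⊗ [1, 0, 0] ⊗ [0, 0, 1] + [1, 1, 0] ⊗ [1, -1, 0] ⊗ [-9, 18, 27], so rank(T) ≤ 2.
These bounds meet, so rank(T) = 2.

2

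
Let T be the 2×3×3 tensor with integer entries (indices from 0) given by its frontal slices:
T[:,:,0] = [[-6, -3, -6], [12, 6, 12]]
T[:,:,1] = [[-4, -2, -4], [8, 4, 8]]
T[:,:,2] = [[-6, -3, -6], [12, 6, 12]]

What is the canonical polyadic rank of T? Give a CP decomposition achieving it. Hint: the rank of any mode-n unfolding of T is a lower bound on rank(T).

rank(T) = 1

Lower bound: T ≠ 0 (e.g. T[0,0,0] = -6), so rank(T) ≥ 1.
Upper bound: if T = a (x) b (x) c then every fibre of T is a multiple of the corresponding factor, so read the factors off the fibres through the nonzero entry T[0,0,0] = -6.
The mode-1 fibre T[:,0,0] = [-6, 12] gives a = [1, -2] (primitive direction); the mode-2 fibre T[0,:,0] = [-6, -3, -6] gives b = [2, 1, 2]; then c[k] = T[0,0,k] / (a[0]·b[0]) = [-6, -4, -6] / 2 = [-3, -2, -3].
Expanding [1, -2] (x) [2, 1, 2] (x) [-3, -2, -3] reproduces all 18 entries of T, so T = [1, -2] (x) [2, 1, 2] (x) [-3, -2, -3] and rank(T) ≤ 1.
These bounds meet, so rank(T) = 1.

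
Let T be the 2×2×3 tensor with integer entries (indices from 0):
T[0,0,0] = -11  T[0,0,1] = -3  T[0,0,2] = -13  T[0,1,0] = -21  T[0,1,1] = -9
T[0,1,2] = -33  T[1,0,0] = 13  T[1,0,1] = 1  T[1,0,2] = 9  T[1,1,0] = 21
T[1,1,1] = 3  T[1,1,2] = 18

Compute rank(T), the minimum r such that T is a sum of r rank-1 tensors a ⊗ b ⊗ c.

2

Lower bound: the mode-3 unfolding of T (rows indexed by k, columns by (i,j) = (0,0), (0,1), (1,0), (1,1)) is [[-11, -21, 13, 21], [-3, -9, 1, 3], [-13, -33, 9, 18]].
There the 2×2 minor on rows k ∈ {0, 1}, columns (i,j) ∈ {(0,0), (0,1)} is det [[-11, -21], [-3, -9]] = 36 ≠ 0, so this unfolding has rank ≥ 2; CP rank is at least every unfolding rank, so rank(T) ≥ 2. (Unfolding ranks only ever bound the CP rank from below — rank(T) can be strictly larger than all of them — so the matching upper bound has to come from an explicit 2-term decomposition.)
Upper bound — finding two terms. Write S_k = T[:,:,k] for the frontal slices: S₀ = [[-11, -21], [13, 21]], S₁ = [[-3, -9], [1, 3]], S₂ = [[-13, -33], [9, 18]].
If T = a₁ ⊗ b₁ ⊗ c₁ + a₂ ⊗ b₂ ⊗ c₂ then each S_k = c₁[k]·a₁b₁ᵀ + c₂[k]·a₂b₂ᵀ. S₀ and S₁ are linearly independent, so a₁b₁ᵀ and a₂b₂ᵀ must span the same plane of matrices: they are the rank-1 matrices of the form x·S₀ + y·S₁.
det(x·S₀ + y·S₁) is 42·x² + 42·xy = 42·(x + y)(x), vanishing at (x:y) = (1:-1) and (0:1).
M₁ = S₀ − S₁ = [[-8, -12], [12, 18]] = (-2)·[2, -3][2, 3]ᵀ and M₂ = S₁ = [[-3, -9], [1, 3]] = −[3, -1][1, 3]ᵀ, so take a₁ = [2, -3], b₁ = [2, 3], a₂ = [3, -1], b₂ = [1, 3].
Each slice is an integer combination of E₁ = a₁b₁ᵀ and E₂ = a₂b₂ᵀ: S₀ = −2·E₁ − E₂, S₁ = −E₂, S₂ = −E₁ − 3·E₂; reading off coefficients, c₁ = [-2, 0, -1] and c₂ = [-1, -1, -3].
Hence T = [2, -3] ⊗ [2, 3] ⊗ [-2, 0, -1] + [3, -1] ⊗ [1, 3] ⊗ [-1, -1, -3], so rank(T) ≤ 2.
These bounds meet, so rank(T) = 2.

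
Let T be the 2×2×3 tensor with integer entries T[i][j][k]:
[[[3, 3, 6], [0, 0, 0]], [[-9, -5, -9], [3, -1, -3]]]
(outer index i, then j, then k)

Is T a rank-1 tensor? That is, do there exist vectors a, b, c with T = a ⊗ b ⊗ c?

No

The mode-3 unfolding of T (rows indexed by k, columns by (i,j) = (0,0), (0,1), (1,0), (1,1)) is [[3, 0, -9, 3], [3, 0, -5, -1], [6, 0, -9, -3]].
There the 2×2 minor on rows k ∈ {0, 1}, columns (i,j) ∈ {(0,0), (1,0)} is det [[3, -9], [3, -5]] = 12 ≠ 0, so this unfolding has rank ≥ 2; CP rank is at least every unfolding rank, so rank(T) ≥ 2.
In particular rank(T) ≥ 2 > 1, so T is not rank-1.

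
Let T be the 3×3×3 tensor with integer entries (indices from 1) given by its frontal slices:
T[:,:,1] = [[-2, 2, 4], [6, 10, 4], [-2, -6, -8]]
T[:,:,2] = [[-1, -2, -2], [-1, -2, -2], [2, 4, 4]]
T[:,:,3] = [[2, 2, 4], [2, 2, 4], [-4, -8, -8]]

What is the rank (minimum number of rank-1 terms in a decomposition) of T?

3

Lower bound: the mode-1 unfolding of T (rows indexed by i, columns by (j,k) = (1,1), (1,2), (1,3), (2,1), (2,2), (2,3), (3,1), (3,2), (3,3)) is [[-2, -1, 2, 2, -2, 2, 4, -2, 4], [6, -1, 2, 10, -2, 2, 4, -2, 4], [-2, 2, -4, -6, 4, -8, -8, 4, -8]].
There the 3×3 minor on rows i ∈ {1, 2, 3}, columns (j,k) ∈ {(1,1), (1,2), (2,1)} is det [[-2, -1, 2], [6, -1, 10], [-2, 2, -6]] = 32 ≠ 0, so this unfolding has rank ≥ 3; CP rank is at least every unfolding rank, so rank(T) ≥ 3. (Flattening ranks never certify an upper bound on CP rank; for that we must actually write T with 3 rank-1 terms.)
Upper bound: T is a sum of 3 rank-1 terms, T = [1, 1, -2] ∘ [1, 2, 2] ∘ [2, -1, 2] + [1, 1, 0] ∘ [0, 1, 0] ∘ [2, 0, -2] + [2, -2, -1] ∘ [1, 1, 0] ∘ [-2, 0, 0] (written with every a and b primitive with positive leading entry and the scale carried by c; CP decompositions are not unique, and this one is verified by expanding entrywise), so rank(T) ≤ 3.
These bounds meet, so rank(T) = 3.
Check entry T[2,2,2] = -2: (1)·(2)·(-1) + (1)·(1)·(0) + (-2)·(1)·(0) = -2.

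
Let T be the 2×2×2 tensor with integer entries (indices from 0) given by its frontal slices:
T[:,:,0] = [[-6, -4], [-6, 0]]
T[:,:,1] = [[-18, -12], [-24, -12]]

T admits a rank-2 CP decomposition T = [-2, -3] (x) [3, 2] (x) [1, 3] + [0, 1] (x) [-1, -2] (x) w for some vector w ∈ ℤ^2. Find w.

Subtract the known terms from T to get the rank-1 residual R = [0, 1] (x) [-1, -2] (x) w, so R[i,j,k] = a[i]·b[j]·w[k]. Pick indices with nonzero a[1]·b[0] = (1)·(-1) = -1. Only the fibre through (1,0,·) is needed: R[1,0,:] = T[1,0,:] − Σₗ aₗ[1]bₗ[0]cₗ = [-6, -24] − (-3)·(3)·[1, 3] = [3, 3]. Then w[k] = R[1,0,k] / -1 for each k, giving w = [3, 3] / -1 = [-3, -3].

w = [-3, -3]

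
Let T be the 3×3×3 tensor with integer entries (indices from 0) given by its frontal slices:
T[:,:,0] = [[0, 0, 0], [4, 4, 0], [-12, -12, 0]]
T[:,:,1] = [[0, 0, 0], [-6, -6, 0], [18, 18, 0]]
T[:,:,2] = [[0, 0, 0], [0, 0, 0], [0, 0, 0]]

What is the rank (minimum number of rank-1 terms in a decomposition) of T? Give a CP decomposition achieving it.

Lower bound: T ≠ 0 (e.g. T[1,0,0] = 4), so rank(T) ≥ 1.
Upper bound: if T = a ∘ b ∘ c then every fibre of T is a multiple of the corresponding factor, so read the factors off the fibres through the nonzero entry T[1,0,0] = 4.
The mode-1 fibre T[:,0,0] = [0, 4, -12] gives a = [0, 1, -3] (primitive direction); the mode-2 fibre T[1,:,0] = [4, 4, 0] gives b = [1, 1, 0]; then c[k] = T[1,0,k] / (a[1]·b[0]) = [4, -6, 0] / 1 = [4, -6, 0].
Expanding [0, 1, -3] ∘ [1, 1, 0] ∘ [4, -6, 0] reproduces all 27 entries of T, so T = [0, 1, -3] ∘ [1, 1, 0] ∘ [4, -6, 0] and rank(T) ≤ 1.
These bounds meet, so rank(T) = 1.

rank(T) = 1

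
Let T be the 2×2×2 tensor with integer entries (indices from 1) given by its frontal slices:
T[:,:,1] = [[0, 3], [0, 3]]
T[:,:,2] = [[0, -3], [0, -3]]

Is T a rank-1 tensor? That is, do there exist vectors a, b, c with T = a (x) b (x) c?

The mode-1 fibre T[:,2,1] = [3, 3] gives a = (1, 1) (primitive direction); the mode-2 fibre T[1,:,1] = [0, 3] gives b = (0, 1); then c[k] = T[1,2,k] / (a[1]·b[2]) = [3, -3] / 1 = (3, -3).
Expanding (1, 1) (x) (0, 1) (x) (3, -3) reproduces all 8 entries of T, so T = (1, 1) (x) (0, 1) (x) (3, -3) and rank(T) ≤ 1.
Equivalently every frontal slice T[:,:,k] is c[k] times the rank-1 matrix (1, 1) (x) (0, 1). So T has rank 1 (it is nonzero).

Yes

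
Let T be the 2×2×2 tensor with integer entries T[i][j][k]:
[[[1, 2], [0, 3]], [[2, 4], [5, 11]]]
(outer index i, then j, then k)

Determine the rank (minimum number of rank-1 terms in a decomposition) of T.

Lower bound: the mode-3 unfolding of T (rows indexed by k, columns by (i,j) = (0,0), (0,1), (1,0), (1,1)) is [[1, 0, 2, 5], [2, 3, 4, 11]].
There the 2×2 minor on rows k ∈ {0, 1}, columns (i,j) ∈ {(0,0), (0,1)} is det [[1, 0], [2, 3]] = 3 ≠ 0, so this unfolding has rank ≥ 2; CP rank is at least every unfolding rank, so rank(T) ≥ 2. (This is only a lower bound: in general the CP rank may exceed every unfolding rank, so we still need to exhibit 2 rank-1 terms summing to T.)
Upper bound — finding two terms. Write S_k = T[:,:,k] for the frontal slices: S₀ = [[1, 0], [2, 5]], S₁ = [[2, 3], [4, 11]].
If T = a₁ (x) b₁ (x) c₁ + a₂ (x) b₂ (x) c₂ then each S_k = c₁[k]·a₁b₁ᵀ + c₂[k]·a₂b₂ᵀ. S₀ and S₁ are linearly independent, so a₁b₁ᵀ and a₂b₂ᵀ must span the same plane of matrices: they are the rank-1 matrices of the form x·S₀ + y·S₁.
det(x·S₀ + y·S₁) is 5·x² + 15·xy + 10·y² = 5·(x + 2·y)(x + y), vanishing at (x:y) = (2:-1) and (1:-1).
M₁ = 2·S₀ − S₁ = [[0, -3], [0, -1]] = −[3, 1][0, 1]ᵀ and M₂ = S₀ − S₁ = [[-1, -3], [-2, -6]] = −[1, 2][1, 3]ᵀ, so take a₁ = [3, 1], b₁ = [0, 1], a₂ = [1, 2], b₂ = [1, 3].
Each slice is an integer combination of E₁ = a₁b₁ᵀ and E₂ = a₂b₂ᵀ: S₀ = −E₁ + E₂, S₁ = −E₁ + 2·E₂; reading off coefficients, c₁ = [-1, -1] and c₂ = [1, 2].
Hence T = [3, 1] (x) [0, 1] (x) [-1, -1] + [1, 2] (x) [1, 3] (x) [1, 2], so rank(T) ≤ 2.
These bounds meet, so rank(T) = 2.

2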